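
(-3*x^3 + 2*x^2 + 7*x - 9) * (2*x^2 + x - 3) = -6*x^5 + x^4 + 25*x^3 - 17*x^2 - 30*x + 27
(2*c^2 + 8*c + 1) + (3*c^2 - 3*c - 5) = 5*c^2 + 5*c - 4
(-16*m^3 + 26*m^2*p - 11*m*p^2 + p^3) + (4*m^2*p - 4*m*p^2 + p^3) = -16*m^3 + 30*m^2*p - 15*m*p^2 + 2*p^3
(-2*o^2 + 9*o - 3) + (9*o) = -2*o^2 + 18*o - 3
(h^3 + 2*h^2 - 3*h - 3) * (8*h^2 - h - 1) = 8*h^5 + 15*h^4 - 27*h^3 - 23*h^2 + 6*h + 3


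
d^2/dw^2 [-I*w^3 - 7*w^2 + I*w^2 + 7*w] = -6*I*w - 14 + 2*I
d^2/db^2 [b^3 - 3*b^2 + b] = 6*b - 6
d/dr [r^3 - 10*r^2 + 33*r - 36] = 3*r^2 - 20*r + 33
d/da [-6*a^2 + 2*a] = 2 - 12*a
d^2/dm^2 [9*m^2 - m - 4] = 18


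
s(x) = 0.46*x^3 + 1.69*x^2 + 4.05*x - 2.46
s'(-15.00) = 263.85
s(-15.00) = -1235.46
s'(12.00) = 243.33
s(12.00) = 1084.38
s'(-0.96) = 2.08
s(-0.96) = -5.20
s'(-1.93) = 2.67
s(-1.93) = -7.29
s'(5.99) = 73.81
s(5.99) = 181.30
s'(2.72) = 23.45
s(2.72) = 30.32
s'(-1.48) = 2.07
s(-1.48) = -6.24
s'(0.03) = 4.15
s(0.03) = -2.34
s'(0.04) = 4.19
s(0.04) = -2.30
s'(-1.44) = 2.04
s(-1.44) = -6.16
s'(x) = 1.38*x^2 + 3.38*x + 4.05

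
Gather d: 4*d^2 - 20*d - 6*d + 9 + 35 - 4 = 4*d^2 - 26*d + 40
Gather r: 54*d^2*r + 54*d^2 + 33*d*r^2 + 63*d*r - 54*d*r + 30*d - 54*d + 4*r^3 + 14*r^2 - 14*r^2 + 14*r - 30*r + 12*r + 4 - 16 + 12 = 54*d^2 + 33*d*r^2 - 24*d + 4*r^3 + r*(54*d^2 + 9*d - 4)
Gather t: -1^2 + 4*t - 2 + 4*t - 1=8*t - 4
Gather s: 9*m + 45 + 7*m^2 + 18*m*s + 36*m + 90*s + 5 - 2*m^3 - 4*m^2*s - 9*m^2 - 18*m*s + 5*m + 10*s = -2*m^3 - 2*m^2 + 50*m + s*(100 - 4*m^2) + 50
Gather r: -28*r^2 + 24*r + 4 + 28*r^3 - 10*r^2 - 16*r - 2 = 28*r^3 - 38*r^2 + 8*r + 2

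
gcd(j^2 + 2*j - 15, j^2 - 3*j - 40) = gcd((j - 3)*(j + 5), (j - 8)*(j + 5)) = j + 5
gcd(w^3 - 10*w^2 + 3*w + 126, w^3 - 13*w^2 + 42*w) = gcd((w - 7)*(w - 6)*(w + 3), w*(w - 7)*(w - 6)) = w^2 - 13*w + 42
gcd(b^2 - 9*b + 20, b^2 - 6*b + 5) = b - 5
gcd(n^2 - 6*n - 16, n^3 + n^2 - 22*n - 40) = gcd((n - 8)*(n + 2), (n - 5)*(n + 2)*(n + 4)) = n + 2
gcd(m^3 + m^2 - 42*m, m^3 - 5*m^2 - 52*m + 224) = m + 7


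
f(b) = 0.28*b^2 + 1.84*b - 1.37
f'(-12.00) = -4.88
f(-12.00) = 16.87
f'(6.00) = 5.20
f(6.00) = 19.75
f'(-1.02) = 1.27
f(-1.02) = -2.96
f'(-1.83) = 0.82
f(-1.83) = -3.80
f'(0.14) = 1.92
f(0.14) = -1.11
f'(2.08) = 3.00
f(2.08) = 3.67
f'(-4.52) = -0.69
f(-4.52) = -3.97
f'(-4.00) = -0.40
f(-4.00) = -4.25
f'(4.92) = 4.60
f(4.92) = 14.46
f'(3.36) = 3.72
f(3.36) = 7.97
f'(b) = 0.56*b + 1.84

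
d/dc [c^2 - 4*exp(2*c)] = 2*c - 8*exp(2*c)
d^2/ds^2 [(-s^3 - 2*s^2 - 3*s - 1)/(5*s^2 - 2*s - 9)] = 2*(-144*s^3 - 399*s^2 - 618*s - 157)/(125*s^6 - 150*s^5 - 615*s^4 + 532*s^3 + 1107*s^2 - 486*s - 729)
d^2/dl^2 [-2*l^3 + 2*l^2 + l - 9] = 4 - 12*l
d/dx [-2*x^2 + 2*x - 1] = 2 - 4*x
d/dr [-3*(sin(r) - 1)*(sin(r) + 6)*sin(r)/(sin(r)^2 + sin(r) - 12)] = 3*(-sin(r)^4 - 2*sin(r)^3 + 25*sin(r)^2 + 120*sin(r) - 72)*cos(r)/((sin(r) - 3)^2*(sin(r) + 4)^2)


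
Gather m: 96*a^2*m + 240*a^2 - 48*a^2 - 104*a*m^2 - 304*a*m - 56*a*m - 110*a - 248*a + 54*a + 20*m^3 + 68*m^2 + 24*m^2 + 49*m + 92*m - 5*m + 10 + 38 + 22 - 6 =192*a^2 - 304*a + 20*m^3 + m^2*(92 - 104*a) + m*(96*a^2 - 360*a + 136) + 64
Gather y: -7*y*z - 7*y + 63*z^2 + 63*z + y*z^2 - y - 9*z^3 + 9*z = y*(z^2 - 7*z - 8) - 9*z^3 + 63*z^2 + 72*z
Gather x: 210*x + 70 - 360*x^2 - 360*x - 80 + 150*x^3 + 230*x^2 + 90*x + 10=150*x^3 - 130*x^2 - 60*x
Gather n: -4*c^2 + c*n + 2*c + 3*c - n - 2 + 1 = -4*c^2 + 5*c + n*(c - 1) - 1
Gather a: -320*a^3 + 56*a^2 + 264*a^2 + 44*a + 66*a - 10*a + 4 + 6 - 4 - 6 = -320*a^3 + 320*a^2 + 100*a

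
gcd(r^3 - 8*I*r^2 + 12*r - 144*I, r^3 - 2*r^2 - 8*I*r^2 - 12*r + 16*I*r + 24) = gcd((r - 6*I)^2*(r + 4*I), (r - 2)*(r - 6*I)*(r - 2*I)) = r - 6*I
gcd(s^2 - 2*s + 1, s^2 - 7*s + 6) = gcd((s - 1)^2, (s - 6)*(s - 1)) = s - 1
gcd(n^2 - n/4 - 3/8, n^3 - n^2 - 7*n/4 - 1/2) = n + 1/2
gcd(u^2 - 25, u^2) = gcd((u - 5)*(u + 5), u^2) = 1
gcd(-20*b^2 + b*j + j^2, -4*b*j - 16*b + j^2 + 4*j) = 4*b - j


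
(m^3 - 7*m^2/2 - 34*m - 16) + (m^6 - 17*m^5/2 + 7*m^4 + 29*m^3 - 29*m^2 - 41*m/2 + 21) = m^6 - 17*m^5/2 + 7*m^4 + 30*m^3 - 65*m^2/2 - 109*m/2 + 5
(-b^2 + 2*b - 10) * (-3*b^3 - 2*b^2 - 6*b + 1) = 3*b^5 - 4*b^4 + 32*b^3 + 7*b^2 + 62*b - 10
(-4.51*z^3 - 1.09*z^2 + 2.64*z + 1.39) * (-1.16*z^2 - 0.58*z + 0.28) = 5.2316*z^5 + 3.8802*z^4 - 3.693*z^3 - 3.4488*z^2 - 0.0669999999999998*z + 0.3892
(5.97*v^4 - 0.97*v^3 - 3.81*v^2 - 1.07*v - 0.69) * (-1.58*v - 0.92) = -9.4326*v^5 - 3.9598*v^4 + 6.9122*v^3 + 5.1958*v^2 + 2.0746*v + 0.6348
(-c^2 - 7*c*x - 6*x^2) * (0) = 0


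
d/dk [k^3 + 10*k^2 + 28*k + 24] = 3*k^2 + 20*k + 28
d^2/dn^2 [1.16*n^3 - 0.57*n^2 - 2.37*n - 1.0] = 6.96*n - 1.14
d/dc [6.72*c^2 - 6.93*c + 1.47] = 13.44*c - 6.93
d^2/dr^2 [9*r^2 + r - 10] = 18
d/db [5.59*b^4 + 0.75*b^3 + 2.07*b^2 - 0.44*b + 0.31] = 22.36*b^3 + 2.25*b^2 + 4.14*b - 0.44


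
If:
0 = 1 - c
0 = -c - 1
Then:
No Solution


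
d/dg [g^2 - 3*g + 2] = 2*g - 3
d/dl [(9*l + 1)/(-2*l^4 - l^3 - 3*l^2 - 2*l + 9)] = (-18*l^4 - 9*l^3 - 27*l^2 - 18*l + (9*l + 1)*(8*l^3 + 3*l^2 + 6*l + 2) + 81)/(2*l^4 + l^3 + 3*l^2 + 2*l - 9)^2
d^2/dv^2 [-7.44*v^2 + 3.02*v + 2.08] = -14.8800000000000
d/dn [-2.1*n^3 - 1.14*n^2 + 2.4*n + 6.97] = -6.3*n^2 - 2.28*n + 2.4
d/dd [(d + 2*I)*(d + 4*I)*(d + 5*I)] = 3*d^2 + 22*I*d - 38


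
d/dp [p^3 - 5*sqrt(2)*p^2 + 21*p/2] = 3*p^2 - 10*sqrt(2)*p + 21/2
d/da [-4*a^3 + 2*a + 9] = 2 - 12*a^2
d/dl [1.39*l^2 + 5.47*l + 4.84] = 2.78*l + 5.47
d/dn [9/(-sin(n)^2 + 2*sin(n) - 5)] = 18*(sin(n) - 1)*cos(n)/(sin(n)^2 - 2*sin(n) + 5)^2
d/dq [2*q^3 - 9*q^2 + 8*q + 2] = 6*q^2 - 18*q + 8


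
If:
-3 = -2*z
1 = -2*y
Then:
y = -1/2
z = 3/2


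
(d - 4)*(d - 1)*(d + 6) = d^3 + d^2 - 26*d + 24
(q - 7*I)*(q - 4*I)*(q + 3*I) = q^3 - 8*I*q^2 + 5*q - 84*I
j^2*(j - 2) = j^3 - 2*j^2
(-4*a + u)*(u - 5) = -4*a*u + 20*a + u^2 - 5*u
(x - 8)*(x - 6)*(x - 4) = x^3 - 18*x^2 + 104*x - 192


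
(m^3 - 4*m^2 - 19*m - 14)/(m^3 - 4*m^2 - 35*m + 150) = (m^3 - 4*m^2 - 19*m - 14)/(m^3 - 4*m^2 - 35*m + 150)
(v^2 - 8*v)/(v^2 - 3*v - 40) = v/(v + 5)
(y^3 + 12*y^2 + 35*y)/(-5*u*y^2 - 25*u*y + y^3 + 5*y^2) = (y + 7)/(-5*u + y)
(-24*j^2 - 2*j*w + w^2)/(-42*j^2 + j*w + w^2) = (4*j + w)/(7*j + w)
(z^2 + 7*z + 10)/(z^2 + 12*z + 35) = (z + 2)/(z + 7)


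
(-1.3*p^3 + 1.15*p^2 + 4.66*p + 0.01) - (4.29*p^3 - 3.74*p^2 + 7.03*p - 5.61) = -5.59*p^3 + 4.89*p^2 - 2.37*p + 5.62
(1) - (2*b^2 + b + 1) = -2*b^2 - b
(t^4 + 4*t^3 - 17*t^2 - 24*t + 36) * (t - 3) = t^5 + t^4 - 29*t^3 + 27*t^2 + 108*t - 108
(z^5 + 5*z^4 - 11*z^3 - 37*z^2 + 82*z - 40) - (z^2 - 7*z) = z^5 + 5*z^4 - 11*z^3 - 38*z^2 + 89*z - 40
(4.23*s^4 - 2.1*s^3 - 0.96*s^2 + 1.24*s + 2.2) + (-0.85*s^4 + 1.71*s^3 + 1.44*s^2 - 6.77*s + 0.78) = 3.38*s^4 - 0.39*s^3 + 0.48*s^2 - 5.53*s + 2.98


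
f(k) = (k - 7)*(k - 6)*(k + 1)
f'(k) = (k - 7)*(k - 6) + (k - 7)*(k + 1) + (k - 6)*(k + 1)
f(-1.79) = -54.09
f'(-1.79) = 81.57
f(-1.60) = -39.22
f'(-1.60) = 75.08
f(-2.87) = -163.71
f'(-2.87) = 122.59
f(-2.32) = -102.36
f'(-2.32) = 100.83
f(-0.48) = 25.20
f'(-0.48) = 41.21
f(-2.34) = -104.38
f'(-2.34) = 101.59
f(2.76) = 51.65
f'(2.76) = -14.39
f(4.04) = 29.24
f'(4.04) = -19.00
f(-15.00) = -6468.00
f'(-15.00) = 1064.00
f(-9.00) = -1920.00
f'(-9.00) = 488.00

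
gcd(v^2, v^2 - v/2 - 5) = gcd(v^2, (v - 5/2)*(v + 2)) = 1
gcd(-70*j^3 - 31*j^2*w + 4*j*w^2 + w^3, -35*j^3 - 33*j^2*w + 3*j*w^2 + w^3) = -35*j^2 + 2*j*w + w^2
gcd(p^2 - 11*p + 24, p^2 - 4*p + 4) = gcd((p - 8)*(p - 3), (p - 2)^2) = 1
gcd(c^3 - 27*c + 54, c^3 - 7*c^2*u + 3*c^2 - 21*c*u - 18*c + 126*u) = c^2 + 3*c - 18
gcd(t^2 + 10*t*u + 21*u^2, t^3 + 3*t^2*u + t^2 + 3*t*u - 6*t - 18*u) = t + 3*u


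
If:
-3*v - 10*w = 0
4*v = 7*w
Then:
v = 0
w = 0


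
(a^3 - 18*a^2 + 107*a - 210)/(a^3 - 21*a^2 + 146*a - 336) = (a - 5)/(a - 8)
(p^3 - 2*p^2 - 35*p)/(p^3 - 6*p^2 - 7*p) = (p + 5)/(p + 1)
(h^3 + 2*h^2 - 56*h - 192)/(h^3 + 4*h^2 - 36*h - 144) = (h - 8)/(h - 6)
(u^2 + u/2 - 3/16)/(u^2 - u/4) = (u + 3/4)/u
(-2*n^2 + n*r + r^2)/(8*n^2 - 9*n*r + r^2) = (2*n + r)/(-8*n + r)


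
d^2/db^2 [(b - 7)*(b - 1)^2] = 6*b - 18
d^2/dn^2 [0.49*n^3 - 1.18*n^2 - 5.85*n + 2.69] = 2.94*n - 2.36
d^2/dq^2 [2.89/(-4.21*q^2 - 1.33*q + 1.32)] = (102.445298*q^2 + 32.363954*q - 2.89*(8.42*q + 1.33)*(16.84*q + 2.66) - 32.120616)/(4.21*q^2 + 1.33*q - 1.32)^3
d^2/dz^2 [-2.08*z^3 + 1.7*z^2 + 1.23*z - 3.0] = 3.4 - 12.48*z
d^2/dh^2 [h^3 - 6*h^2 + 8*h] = 6*h - 12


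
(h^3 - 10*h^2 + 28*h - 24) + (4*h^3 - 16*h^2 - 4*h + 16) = 5*h^3 - 26*h^2 + 24*h - 8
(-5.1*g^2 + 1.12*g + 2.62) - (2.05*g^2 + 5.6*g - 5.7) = -7.15*g^2 - 4.48*g + 8.32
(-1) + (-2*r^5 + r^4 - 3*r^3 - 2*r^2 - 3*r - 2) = -2*r^5 + r^4 - 3*r^3 - 2*r^2 - 3*r - 3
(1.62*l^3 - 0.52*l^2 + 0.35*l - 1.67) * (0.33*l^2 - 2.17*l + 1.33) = 0.5346*l^5 - 3.687*l^4 + 3.3985*l^3 - 2.0022*l^2 + 4.0894*l - 2.2211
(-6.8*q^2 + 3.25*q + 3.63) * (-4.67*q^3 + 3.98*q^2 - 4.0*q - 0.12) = 31.756*q^5 - 42.2415*q^4 + 23.1829*q^3 + 2.2634*q^2 - 14.91*q - 0.4356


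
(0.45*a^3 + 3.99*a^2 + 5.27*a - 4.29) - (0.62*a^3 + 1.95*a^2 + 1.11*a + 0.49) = -0.17*a^3 + 2.04*a^2 + 4.16*a - 4.78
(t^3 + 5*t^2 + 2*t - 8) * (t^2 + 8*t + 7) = t^5 + 13*t^4 + 49*t^3 + 43*t^2 - 50*t - 56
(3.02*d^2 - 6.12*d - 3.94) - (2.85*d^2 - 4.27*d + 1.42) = 0.17*d^2 - 1.85*d - 5.36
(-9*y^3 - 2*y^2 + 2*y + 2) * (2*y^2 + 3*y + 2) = -18*y^5 - 31*y^4 - 20*y^3 + 6*y^2 + 10*y + 4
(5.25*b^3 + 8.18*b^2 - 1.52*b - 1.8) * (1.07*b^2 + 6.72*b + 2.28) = 5.6175*b^5 + 44.0326*b^4 + 65.3132*b^3 + 6.51*b^2 - 15.5616*b - 4.104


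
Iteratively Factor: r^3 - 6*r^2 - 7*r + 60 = (r - 4)*(r^2 - 2*r - 15) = (r - 4)*(r + 3)*(r - 5)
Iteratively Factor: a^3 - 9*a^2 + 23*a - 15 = (a - 3)*(a^2 - 6*a + 5) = (a - 5)*(a - 3)*(a - 1)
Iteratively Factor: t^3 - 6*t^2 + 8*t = (t)*(t^2 - 6*t + 8) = t*(t - 2)*(t - 4)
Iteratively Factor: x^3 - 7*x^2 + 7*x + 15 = (x - 5)*(x^2 - 2*x - 3) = (x - 5)*(x - 3)*(x + 1)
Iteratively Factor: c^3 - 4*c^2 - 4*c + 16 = (c + 2)*(c^2 - 6*c + 8) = (c - 2)*(c + 2)*(c - 4)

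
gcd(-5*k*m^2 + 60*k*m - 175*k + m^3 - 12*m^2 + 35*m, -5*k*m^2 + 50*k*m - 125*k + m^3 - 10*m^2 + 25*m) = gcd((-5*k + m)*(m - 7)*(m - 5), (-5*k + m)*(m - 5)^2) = 5*k*m - 25*k - m^2 + 5*m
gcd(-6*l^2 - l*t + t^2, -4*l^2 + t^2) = 2*l + t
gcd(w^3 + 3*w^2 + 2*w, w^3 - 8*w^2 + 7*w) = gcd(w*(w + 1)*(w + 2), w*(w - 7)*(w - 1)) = w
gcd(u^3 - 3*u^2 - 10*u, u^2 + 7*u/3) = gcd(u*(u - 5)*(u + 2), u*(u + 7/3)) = u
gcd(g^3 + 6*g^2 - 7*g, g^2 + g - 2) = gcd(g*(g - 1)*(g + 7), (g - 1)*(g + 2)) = g - 1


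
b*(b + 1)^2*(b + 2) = b^4 + 4*b^3 + 5*b^2 + 2*b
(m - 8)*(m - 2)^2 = m^3 - 12*m^2 + 36*m - 32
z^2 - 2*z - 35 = (z - 7)*(z + 5)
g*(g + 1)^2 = g^3 + 2*g^2 + g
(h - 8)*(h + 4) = h^2 - 4*h - 32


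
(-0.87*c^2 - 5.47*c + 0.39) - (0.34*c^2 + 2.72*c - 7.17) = -1.21*c^2 - 8.19*c + 7.56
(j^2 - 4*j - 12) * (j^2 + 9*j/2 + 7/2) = j^4 + j^3/2 - 53*j^2/2 - 68*j - 42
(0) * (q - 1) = 0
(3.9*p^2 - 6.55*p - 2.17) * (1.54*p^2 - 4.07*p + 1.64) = 6.006*p^4 - 25.96*p^3 + 29.7127*p^2 - 1.9101*p - 3.5588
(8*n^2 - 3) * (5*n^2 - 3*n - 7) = 40*n^4 - 24*n^3 - 71*n^2 + 9*n + 21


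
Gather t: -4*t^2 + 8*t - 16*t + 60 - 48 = -4*t^2 - 8*t + 12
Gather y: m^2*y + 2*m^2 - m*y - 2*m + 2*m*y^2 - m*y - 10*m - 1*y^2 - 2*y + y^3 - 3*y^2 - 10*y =2*m^2 - 12*m + y^3 + y^2*(2*m - 4) + y*(m^2 - 2*m - 12)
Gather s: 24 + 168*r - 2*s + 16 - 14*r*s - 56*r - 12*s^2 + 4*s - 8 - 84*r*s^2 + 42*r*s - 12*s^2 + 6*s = 112*r + s^2*(-84*r - 24) + s*(28*r + 8) + 32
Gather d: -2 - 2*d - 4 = -2*d - 6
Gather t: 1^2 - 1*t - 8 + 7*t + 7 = 6*t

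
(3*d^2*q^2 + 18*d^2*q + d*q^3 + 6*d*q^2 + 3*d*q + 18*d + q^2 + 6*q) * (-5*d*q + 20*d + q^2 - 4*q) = -15*d^3*q^3 - 30*d^3*q^2 + 360*d^3*q - 2*d^2*q^4 - 4*d^2*q^3 + 33*d^2*q^2 - 30*d^2*q + 360*d^2 + d*q^5 + 2*d*q^4 - 26*d*q^3 - 4*d*q^2 + 48*d*q + q^4 + 2*q^3 - 24*q^2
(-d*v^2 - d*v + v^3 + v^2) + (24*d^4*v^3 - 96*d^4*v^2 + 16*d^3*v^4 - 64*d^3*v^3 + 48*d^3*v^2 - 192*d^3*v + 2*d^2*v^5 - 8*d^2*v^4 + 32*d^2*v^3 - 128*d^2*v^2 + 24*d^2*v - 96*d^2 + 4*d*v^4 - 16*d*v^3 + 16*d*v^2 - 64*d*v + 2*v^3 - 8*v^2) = 24*d^4*v^3 - 96*d^4*v^2 + 16*d^3*v^4 - 64*d^3*v^3 + 48*d^3*v^2 - 192*d^3*v + 2*d^2*v^5 - 8*d^2*v^4 + 32*d^2*v^3 - 128*d^2*v^2 + 24*d^2*v - 96*d^2 + 4*d*v^4 - 16*d*v^3 + 15*d*v^2 - 65*d*v + 3*v^3 - 7*v^2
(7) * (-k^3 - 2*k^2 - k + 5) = -7*k^3 - 14*k^2 - 7*k + 35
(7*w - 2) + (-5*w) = 2*w - 2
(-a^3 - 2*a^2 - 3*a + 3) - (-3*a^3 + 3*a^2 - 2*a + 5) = 2*a^3 - 5*a^2 - a - 2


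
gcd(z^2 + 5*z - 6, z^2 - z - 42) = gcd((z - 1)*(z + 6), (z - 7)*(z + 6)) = z + 6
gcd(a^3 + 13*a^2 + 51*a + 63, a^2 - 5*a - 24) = a + 3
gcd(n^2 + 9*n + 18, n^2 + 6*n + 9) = n + 3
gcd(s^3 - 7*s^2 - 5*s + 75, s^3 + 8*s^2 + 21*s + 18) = s + 3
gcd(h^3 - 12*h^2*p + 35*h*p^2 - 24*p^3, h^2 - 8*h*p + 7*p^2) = -h + p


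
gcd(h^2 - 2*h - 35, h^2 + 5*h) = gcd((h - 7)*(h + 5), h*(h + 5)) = h + 5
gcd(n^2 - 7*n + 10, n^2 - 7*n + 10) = n^2 - 7*n + 10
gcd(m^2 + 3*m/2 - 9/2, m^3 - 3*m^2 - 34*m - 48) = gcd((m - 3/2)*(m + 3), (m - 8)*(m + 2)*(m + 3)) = m + 3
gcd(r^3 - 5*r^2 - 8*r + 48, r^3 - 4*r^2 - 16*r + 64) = r^2 - 8*r + 16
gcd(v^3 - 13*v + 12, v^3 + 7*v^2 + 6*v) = 1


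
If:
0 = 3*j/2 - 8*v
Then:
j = 16*v/3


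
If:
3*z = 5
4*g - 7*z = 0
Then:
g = 35/12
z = 5/3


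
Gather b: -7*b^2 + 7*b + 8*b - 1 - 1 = -7*b^2 + 15*b - 2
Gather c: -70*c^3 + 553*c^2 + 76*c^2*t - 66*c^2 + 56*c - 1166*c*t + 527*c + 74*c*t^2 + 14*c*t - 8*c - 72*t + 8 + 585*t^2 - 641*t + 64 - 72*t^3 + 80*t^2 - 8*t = -70*c^3 + c^2*(76*t + 487) + c*(74*t^2 - 1152*t + 575) - 72*t^3 + 665*t^2 - 721*t + 72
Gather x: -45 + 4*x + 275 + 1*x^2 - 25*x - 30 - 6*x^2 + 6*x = -5*x^2 - 15*x + 200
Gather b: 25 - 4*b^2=25 - 4*b^2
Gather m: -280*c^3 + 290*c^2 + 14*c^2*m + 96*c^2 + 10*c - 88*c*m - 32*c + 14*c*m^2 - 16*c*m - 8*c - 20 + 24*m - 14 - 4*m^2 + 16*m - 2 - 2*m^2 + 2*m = -280*c^3 + 386*c^2 - 30*c + m^2*(14*c - 6) + m*(14*c^2 - 104*c + 42) - 36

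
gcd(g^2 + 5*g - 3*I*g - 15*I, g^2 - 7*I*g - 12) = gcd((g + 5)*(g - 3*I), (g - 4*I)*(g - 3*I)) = g - 3*I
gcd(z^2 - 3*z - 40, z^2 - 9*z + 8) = z - 8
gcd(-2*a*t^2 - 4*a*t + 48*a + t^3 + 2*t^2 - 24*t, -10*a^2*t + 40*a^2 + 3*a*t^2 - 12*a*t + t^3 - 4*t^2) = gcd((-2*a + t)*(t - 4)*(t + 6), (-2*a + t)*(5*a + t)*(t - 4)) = -2*a*t + 8*a + t^2 - 4*t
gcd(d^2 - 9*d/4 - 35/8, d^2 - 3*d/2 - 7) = d - 7/2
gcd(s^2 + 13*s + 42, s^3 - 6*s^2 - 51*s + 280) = s + 7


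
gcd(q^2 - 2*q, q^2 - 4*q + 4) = q - 2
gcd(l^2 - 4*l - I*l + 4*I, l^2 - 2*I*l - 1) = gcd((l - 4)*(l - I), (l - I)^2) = l - I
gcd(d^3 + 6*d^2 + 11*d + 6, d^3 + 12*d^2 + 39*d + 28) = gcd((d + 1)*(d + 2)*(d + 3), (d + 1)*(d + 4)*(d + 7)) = d + 1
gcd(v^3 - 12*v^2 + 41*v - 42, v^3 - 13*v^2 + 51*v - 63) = v^2 - 10*v + 21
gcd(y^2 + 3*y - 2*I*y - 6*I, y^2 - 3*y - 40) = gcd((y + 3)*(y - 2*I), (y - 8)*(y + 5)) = 1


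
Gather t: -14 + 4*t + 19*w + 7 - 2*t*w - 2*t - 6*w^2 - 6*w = t*(2 - 2*w) - 6*w^2 + 13*w - 7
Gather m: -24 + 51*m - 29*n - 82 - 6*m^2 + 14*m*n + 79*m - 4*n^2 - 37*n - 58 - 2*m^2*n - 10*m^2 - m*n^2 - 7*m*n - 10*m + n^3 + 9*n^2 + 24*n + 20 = m^2*(-2*n - 16) + m*(-n^2 + 7*n + 120) + n^3 + 5*n^2 - 42*n - 144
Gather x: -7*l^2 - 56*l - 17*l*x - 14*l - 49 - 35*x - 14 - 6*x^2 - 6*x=-7*l^2 - 70*l - 6*x^2 + x*(-17*l - 41) - 63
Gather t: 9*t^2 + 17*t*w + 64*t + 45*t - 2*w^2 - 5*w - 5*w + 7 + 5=9*t^2 + t*(17*w + 109) - 2*w^2 - 10*w + 12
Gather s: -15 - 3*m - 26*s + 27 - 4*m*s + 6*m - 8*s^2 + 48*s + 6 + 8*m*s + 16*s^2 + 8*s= 3*m + 8*s^2 + s*(4*m + 30) + 18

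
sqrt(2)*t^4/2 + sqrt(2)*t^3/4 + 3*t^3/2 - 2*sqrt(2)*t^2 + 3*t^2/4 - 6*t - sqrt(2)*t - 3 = (t - 2)*(t + 1/2)*(t + 3*sqrt(2)/2)*(sqrt(2)*t/2 + sqrt(2))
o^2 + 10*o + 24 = (o + 4)*(o + 6)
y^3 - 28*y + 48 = (y - 4)*(y - 2)*(y + 6)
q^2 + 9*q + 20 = (q + 4)*(q + 5)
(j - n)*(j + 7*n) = j^2 + 6*j*n - 7*n^2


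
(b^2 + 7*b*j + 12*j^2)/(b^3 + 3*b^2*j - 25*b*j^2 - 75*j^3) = (b + 4*j)/(b^2 - 25*j^2)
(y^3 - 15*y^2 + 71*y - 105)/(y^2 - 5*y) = y - 10 + 21/y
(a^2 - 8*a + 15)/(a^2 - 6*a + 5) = (a - 3)/(a - 1)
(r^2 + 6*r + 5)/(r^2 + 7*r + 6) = (r + 5)/(r + 6)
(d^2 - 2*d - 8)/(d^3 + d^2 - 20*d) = (d + 2)/(d*(d + 5))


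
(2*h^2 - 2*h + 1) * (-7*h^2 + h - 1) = -14*h^4 + 16*h^3 - 11*h^2 + 3*h - 1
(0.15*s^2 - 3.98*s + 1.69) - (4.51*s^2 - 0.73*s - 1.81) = -4.36*s^2 - 3.25*s + 3.5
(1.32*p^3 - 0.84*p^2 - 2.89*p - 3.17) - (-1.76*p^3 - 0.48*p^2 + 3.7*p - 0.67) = 3.08*p^3 - 0.36*p^2 - 6.59*p - 2.5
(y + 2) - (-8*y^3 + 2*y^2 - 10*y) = 8*y^3 - 2*y^2 + 11*y + 2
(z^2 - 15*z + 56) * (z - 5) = z^3 - 20*z^2 + 131*z - 280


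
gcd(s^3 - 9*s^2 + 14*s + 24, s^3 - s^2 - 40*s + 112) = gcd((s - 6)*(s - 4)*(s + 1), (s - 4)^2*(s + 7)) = s - 4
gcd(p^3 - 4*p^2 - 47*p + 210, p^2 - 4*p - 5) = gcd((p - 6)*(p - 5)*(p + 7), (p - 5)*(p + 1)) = p - 5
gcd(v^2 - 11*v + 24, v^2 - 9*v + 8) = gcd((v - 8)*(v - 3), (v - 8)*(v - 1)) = v - 8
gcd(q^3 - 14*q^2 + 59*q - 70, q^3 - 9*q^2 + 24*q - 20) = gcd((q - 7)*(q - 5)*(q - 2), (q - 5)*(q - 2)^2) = q^2 - 7*q + 10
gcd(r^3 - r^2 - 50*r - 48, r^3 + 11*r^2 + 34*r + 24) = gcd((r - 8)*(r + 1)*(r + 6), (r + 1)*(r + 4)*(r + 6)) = r^2 + 7*r + 6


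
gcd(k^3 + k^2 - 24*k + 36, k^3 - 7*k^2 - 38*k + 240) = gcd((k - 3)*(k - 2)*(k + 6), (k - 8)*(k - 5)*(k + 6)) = k + 6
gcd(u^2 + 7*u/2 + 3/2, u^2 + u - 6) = u + 3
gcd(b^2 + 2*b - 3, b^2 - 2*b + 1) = b - 1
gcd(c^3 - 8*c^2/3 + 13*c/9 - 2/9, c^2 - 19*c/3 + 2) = c - 1/3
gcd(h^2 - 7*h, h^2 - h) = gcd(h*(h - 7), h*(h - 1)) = h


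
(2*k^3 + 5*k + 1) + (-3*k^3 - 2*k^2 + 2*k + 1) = -k^3 - 2*k^2 + 7*k + 2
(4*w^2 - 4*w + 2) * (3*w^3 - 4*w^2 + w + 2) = 12*w^5 - 28*w^4 + 26*w^3 - 4*w^2 - 6*w + 4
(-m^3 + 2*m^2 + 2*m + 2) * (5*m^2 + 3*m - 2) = -5*m^5 + 7*m^4 + 18*m^3 + 12*m^2 + 2*m - 4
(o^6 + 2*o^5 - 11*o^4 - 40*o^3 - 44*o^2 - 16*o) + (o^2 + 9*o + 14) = o^6 + 2*o^5 - 11*o^4 - 40*o^3 - 43*o^2 - 7*o + 14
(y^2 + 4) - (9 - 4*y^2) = 5*y^2 - 5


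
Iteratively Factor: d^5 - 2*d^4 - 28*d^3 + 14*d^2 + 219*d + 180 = (d + 1)*(d^4 - 3*d^3 - 25*d^2 + 39*d + 180) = (d + 1)*(d + 3)*(d^3 - 6*d^2 - 7*d + 60) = (d - 4)*(d + 1)*(d + 3)*(d^2 - 2*d - 15) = (d - 4)*(d + 1)*(d + 3)^2*(d - 5)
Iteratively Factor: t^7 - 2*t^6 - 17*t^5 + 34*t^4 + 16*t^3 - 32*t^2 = (t)*(t^6 - 2*t^5 - 17*t^4 + 34*t^3 + 16*t^2 - 32*t) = t*(t + 4)*(t^5 - 6*t^4 + 7*t^3 + 6*t^2 - 8*t) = t*(t - 1)*(t + 4)*(t^4 - 5*t^3 + 2*t^2 + 8*t) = t*(t - 4)*(t - 1)*(t + 4)*(t^3 - t^2 - 2*t) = t*(t - 4)*(t - 1)*(t + 1)*(t + 4)*(t^2 - 2*t) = t^2*(t - 4)*(t - 1)*(t + 1)*(t + 4)*(t - 2)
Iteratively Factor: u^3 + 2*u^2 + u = (u)*(u^2 + 2*u + 1) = u*(u + 1)*(u + 1)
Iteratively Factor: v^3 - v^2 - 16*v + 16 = (v - 4)*(v^2 + 3*v - 4) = (v - 4)*(v + 4)*(v - 1)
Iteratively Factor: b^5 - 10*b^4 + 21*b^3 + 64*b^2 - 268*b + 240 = (b + 3)*(b^4 - 13*b^3 + 60*b^2 - 116*b + 80) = (b - 5)*(b + 3)*(b^3 - 8*b^2 + 20*b - 16) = (b - 5)*(b - 2)*(b + 3)*(b^2 - 6*b + 8) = (b - 5)*(b - 2)^2*(b + 3)*(b - 4)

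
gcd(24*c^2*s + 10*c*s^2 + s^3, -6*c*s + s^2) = s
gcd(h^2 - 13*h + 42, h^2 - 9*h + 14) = h - 7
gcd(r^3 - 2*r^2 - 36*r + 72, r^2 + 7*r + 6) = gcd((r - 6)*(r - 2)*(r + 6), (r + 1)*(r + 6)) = r + 6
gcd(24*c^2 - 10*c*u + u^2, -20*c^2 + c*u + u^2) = -4*c + u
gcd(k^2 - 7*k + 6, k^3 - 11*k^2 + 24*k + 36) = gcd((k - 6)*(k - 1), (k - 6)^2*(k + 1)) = k - 6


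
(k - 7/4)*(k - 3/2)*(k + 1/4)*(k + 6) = k^4 + 3*k^3 - 259*k^2/16 + 369*k/32 + 63/16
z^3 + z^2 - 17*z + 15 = (z - 3)*(z - 1)*(z + 5)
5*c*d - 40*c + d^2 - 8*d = (5*c + d)*(d - 8)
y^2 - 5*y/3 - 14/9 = (y - 7/3)*(y + 2/3)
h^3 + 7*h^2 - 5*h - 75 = (h - 3)*(h + 5)^2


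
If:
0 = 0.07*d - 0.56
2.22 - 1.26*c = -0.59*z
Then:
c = 0.468253968253968*z + 1.76190476190476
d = 8.00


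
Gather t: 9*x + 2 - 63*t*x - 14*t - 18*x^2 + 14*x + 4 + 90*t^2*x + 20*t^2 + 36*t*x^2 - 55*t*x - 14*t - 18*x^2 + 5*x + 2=t^2*(90*x + 20) + t*(36*x^2 - 118*x - 28) - 36*x^2 + 28*x + 8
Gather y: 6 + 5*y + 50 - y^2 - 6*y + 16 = -y^2 - y + 72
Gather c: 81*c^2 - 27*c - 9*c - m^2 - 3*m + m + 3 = 81*c^2 - 36*c - m^2 - 2*m + 3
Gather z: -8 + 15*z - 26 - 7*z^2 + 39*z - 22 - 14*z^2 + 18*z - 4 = -21*z^2 + 72*z - 60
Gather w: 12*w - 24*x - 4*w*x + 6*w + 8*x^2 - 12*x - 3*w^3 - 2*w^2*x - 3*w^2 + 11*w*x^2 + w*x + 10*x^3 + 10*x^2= -3*w^3 + w^2*(-2*x - 3) + w*(11*x^2 - 3*x + 18) + 10*x^3 + 18*x^2 - 36*x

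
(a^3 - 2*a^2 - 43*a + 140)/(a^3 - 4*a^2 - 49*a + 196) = (a - 5)/(a - 7)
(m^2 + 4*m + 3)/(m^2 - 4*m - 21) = (m + 1)/(m - 7)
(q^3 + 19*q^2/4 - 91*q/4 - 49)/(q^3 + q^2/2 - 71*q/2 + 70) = (4*q + 7)/(2*(2*q - 5))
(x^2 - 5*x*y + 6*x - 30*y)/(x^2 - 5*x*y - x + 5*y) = (x + 6)/(x - 1)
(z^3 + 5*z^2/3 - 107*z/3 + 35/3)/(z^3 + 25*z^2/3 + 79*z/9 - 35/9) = 3*(z - 5)/(3*z + 5)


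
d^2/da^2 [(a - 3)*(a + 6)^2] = 6*a + 18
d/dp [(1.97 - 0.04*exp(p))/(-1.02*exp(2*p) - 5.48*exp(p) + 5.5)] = (-0.0408*exp(2*p) + 4.0188*exp(p) + 10.5756)*exp(p)/(1.0404*exp(4*p) + 11.1792*exp(3*p) + 18.8104*exp(2*p) - 60.28*exp(p) + 30.25)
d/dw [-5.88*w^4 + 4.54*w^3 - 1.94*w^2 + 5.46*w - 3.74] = -23.52*w^3 + 13.62*w^2 - 3.88*w + 5.46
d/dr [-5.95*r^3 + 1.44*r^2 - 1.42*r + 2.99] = -17.85*r^2 + 2.88*r - 1.42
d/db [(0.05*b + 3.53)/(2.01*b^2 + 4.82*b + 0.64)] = (0.1005*b^2 + 0.241*b - (0.05*b + 3.53)*(4.02*b + 4.82) + 0.032)/(2.01*b^2 + 4.82*b + 0.64)^2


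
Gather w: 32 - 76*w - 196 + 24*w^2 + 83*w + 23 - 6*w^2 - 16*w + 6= 18*w^2 - 9*w - 135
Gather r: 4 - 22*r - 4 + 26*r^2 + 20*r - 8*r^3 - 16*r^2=-8*r^3 + 10*r^2 - 2*r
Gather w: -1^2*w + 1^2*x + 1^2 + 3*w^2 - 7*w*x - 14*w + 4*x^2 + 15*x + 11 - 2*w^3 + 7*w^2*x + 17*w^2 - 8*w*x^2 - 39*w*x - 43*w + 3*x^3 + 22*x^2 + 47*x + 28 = -2*w^3 + w^2*(7*x + 20) + w*(-8*x^2 - 46*x - 58) + 3*x^3 + 26*x^2 + 63*x + 40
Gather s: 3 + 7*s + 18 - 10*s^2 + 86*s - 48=-10*s^2 + 93*s - 27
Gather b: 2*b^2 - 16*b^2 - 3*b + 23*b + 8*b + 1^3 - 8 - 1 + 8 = -14*b^2 + 28*b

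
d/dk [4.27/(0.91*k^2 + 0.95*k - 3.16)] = (-7.7714*k - 4.0565)/(0.91*k^2 + 0.95*k - 3.16)^2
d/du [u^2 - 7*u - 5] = 2*u - 7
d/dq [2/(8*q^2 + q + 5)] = 2*(-16*q - 1)/(8*q^2 + q + 5)^2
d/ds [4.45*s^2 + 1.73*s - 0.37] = 8.9*s + 1.73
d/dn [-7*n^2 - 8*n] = -14*n - 8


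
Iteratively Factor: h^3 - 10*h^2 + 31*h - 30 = (h - 5)*(h^2 - 5*h + 6) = (h - 5)*(h - 2)*(h - 3)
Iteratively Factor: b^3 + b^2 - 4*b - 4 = (b - 2)*(b^2 + 3*b + 2) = (b - 2)*(b + 2)*(b + 1)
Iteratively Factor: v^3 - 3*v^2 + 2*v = (v)*(v^2 - 3*v + 2) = v*(v - 1)*(v - 2)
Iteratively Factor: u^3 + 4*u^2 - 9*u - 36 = (u + 3)*(u^2 + u - 12) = (u + 3)*(u + 4)*(u - 3)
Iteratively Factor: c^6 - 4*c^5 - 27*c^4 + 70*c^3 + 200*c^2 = (c)*(c^5 - 4*c^4 - 27*c^3 + 70*c^2 + 200*c) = c*(c + 2)*(c^4 - 6*c^3 - 15*c^2 + 100*c) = c*(c - 5)*(c + 2)*(c^3 - c^2 - 20*c) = c^2*(c - 5)*(c + 2)*(c^2 - c - 20) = c^2*(c - 5)^2*(c + 2)*(c + 4)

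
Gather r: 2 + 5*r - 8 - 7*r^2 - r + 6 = -7*r^2 + 4*r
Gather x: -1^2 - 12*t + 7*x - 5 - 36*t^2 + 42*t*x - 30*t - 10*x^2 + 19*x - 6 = -36*t^2 - 42*t - 10*x^2 + x*(42*t + 26) - 12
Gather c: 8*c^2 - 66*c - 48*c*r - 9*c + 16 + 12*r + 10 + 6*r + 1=8*c^2 + c*(-48*r - 75) + 18*r + 27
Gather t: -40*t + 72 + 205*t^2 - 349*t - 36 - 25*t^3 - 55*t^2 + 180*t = -25*t^3 + 150*t^2 - 209*t + 36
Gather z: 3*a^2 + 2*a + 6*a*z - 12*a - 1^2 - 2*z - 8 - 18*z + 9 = 3*a^2 - 10*a + z*(6*a - 20)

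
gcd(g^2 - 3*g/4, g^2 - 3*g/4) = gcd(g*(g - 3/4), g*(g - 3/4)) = g^2 - 3*g/4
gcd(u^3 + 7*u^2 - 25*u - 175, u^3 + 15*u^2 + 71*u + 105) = u^2 + 12*u + 35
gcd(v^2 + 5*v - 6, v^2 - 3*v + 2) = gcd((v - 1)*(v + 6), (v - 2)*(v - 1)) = v - 1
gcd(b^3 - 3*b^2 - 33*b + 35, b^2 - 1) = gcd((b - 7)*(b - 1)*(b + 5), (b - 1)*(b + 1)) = b - 1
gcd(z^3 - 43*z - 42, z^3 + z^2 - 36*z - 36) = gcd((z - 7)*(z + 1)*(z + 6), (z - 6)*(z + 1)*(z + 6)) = z^2 + 7*z + 6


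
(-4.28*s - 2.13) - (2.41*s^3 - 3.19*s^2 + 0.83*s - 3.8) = -2.41*s^3 + 3.19*s^2 - 5.11*s + 1.67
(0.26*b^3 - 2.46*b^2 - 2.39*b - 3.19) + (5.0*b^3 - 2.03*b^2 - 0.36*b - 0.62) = 5.26*b^3 - 4.49*b^2 - 2.75*b - 3.81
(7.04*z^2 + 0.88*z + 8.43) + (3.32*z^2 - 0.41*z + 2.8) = 10.36*z^2 + 0.47*z + 11.23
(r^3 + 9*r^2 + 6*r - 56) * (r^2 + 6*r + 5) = r^5 + 15*r^4 + 65*r^3 + 25*r^2 - 306*r - 280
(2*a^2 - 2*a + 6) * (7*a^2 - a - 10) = 14*a^4 - 16*a^3 + 24*a^2 + 14*a - 60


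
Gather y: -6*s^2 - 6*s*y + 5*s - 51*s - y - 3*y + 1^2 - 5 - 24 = -6*s^2 - 46*s + y*(-6*s - 4) - 28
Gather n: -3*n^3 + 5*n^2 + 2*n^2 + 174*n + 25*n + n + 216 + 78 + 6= -3*n^3 + 7*n^2 + 200*n + 300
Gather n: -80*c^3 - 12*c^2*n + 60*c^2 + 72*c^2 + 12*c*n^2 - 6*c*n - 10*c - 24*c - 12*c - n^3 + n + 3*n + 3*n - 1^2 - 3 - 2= -80*c^3 + 132*c^2 + 12*c*n^2 - 46*c - n^3 + n*(-12*c^2 - 6*c + 7) - 6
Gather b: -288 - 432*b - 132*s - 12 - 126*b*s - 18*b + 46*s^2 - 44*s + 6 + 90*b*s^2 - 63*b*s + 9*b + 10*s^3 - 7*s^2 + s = b*(90*s^2 - 189*s - 441) + 10*s^3 + 39*s^2 - 175*s - 294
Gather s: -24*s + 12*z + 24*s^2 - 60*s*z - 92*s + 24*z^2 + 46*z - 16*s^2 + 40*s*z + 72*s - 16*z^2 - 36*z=8*s^2 + s*(-20*z - 44) + 8*z^2 + 22*z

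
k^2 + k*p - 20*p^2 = (k - 4*p)*(k + 5*p)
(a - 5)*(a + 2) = a^2 - 3*a - 10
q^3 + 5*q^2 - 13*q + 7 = (q - 1)^2*(q + 7)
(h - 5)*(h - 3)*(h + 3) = h^3 - 5*h^2 - 9*h + 45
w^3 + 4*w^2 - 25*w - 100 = (w - 5)*(w + 4)*(w + 5)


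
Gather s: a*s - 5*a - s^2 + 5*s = -5*a - s^2 + s*(a + 5)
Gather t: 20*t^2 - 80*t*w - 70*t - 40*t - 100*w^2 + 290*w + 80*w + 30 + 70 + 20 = 20*t^2 + t*(-80*w - 110) - 100*w^2 + 370*w + 120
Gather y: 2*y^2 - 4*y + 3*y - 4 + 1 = 2*y^2 - y - 3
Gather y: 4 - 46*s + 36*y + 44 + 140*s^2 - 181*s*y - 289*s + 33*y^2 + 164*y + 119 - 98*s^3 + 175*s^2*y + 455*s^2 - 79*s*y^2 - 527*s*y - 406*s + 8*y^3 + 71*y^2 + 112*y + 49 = -98*s^3 + 595*s^2 - 741*s + 8*y^3 + y^2*(104 - 79*s) + y*(175*s^2 - 708*s + 312) + 216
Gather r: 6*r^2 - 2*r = 6*r^2 - 2*r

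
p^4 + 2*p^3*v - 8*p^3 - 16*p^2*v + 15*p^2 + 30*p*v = p*(p - 5)*(p - 3)*(p + 2*v)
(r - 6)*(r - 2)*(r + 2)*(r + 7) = r^4 + r^3 - 46*r^2 - 4*r + 168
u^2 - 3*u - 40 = (u - 8)*(u + 5)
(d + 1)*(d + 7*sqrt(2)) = d^2 + d + 7*sqrt(2)*d + 7*sqrt(2)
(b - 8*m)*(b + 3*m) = b^2 - 5*b*m - 24*m^2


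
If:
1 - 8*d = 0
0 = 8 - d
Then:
No Solution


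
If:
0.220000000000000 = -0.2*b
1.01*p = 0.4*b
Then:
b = -1.10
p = -0.44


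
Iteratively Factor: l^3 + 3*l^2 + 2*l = (l)*(l^2 + 3*l + 2) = l*(l + 1)*(l + 2)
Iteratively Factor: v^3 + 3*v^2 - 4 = (v + 2)*(v^2 + v - 2) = (v - 1)*(v + 2)*(v + 2)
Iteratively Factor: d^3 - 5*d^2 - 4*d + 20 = (d - 2)*(d^2 - 3*d - 10) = (d - 5)*(d - 2)*(d + 2)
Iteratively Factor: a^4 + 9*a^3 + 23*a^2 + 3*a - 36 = (a + 4)*(a^3 + 5*a^2 + 3*a - 9) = (a + 3)*(a + 4)*(a^2 + 2*a - 3) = (a + 3)^2*(a + 4)*(a - 1)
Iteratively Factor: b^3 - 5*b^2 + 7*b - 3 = (b - 1)*(b^2 - 4*b + 3) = (b - 3)*(b - 1)*(b - 1)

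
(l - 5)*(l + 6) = l^2 + l - 30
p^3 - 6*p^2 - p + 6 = (p - 6)*(p - 1)*(p + 1)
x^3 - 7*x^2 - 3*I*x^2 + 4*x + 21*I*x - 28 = (x - 7)*(x - 4*I)*(x + I)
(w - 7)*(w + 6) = w^2 - w - 42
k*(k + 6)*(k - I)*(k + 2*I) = k^4 + 6*k^3 + I*k^3 + 2*k^2 + 6*I*k^2 + 12*k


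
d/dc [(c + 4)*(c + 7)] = 2*c + 11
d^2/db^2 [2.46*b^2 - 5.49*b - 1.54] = 4.92000000000000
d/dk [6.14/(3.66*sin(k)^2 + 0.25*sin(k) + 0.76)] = -(44.9448*sin(k) + 1.535)*cos(k)/(3.66*sin(k)^2 + 0.25*sin(k) + 0.76)^2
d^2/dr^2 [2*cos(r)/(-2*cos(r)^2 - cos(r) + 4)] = 4*(-(1 - cos(r)^2)^2 + 2*cos(r)^5 + 20*cos(r)^3 - 16*cos(r) - 3)/(2*cos(r)^2 + cos(r) - 4)^3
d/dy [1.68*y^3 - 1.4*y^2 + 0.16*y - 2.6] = 5.04*y^2 - 2.8*y + 0.16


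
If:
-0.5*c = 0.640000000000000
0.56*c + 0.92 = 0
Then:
No Solution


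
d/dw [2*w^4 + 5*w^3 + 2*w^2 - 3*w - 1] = 8*w^3 + 15*w^2 + 4*w - 3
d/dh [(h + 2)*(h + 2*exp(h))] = 2*h*exp(h) + 2*h + 6*exp(h) + 2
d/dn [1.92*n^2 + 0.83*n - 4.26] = 3.84*n + 0.83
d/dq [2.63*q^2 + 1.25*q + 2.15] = 5.26*q + 1.25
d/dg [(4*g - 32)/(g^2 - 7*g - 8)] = -4/(g^2 + 2*g + 1)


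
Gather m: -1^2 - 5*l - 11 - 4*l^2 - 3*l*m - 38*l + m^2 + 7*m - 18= -4*l^2 - 43*l + m^2 + m*(7 - 3*l) - 30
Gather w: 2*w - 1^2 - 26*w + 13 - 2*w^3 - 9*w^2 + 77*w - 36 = -2*w^3 - 9*w^2 + 53*w - 24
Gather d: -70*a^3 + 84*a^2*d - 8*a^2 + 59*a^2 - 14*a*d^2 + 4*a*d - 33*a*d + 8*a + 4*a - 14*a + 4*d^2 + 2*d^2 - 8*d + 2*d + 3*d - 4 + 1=-70*a^3 + 51*a^2 - 2*a + d^2*(6 - 14*a) + d*(84*a^2 - 29*a - 3) - 3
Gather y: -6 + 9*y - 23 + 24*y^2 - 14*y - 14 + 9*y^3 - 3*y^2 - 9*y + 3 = 9*y^3 + 21*y^2 - 14*y - 40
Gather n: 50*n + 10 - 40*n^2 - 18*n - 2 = -40*n^2 + 32*n + 8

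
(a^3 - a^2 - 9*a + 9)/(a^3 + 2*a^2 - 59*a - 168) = (a^2 - 4*a + 3)/(a^2 - a - 56)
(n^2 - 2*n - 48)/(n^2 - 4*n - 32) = (n + 6)/(n + 4)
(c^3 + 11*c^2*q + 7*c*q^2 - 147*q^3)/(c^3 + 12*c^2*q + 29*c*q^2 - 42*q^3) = (-c^2 - 4*c*q + 21*q^2)/(-c^2 - 5*c*q + 6*q^2)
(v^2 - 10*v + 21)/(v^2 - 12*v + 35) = (v - 3)/(v - 5)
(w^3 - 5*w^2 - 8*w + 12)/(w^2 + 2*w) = w - 7 + 6/w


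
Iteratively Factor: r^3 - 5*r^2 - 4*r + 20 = (r - 2)*(r^2 - 3*r - 10) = (r - 5)*(r - 2)*(r + 2)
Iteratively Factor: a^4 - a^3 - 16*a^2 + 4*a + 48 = (a - 2)*(a^3 + a^2 - 14*a - 24) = (a - 2)*(a + 2)*(a^2 - a - 12) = (a - 4)*(a - 2)*(a + 2)*(a + 3)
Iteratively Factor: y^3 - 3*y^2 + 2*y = (y - 1)*(y^2 - 2*y) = (y - 2)*(y - 1)*(y)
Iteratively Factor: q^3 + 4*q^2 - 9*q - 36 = (q + 3)*(q^2 + q - 12) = (q + 3)*(q + 4)*(q - 3)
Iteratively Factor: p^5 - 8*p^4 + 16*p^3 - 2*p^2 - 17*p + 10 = (p + 1)*(p^4 - 9*p^3 + 25*p^2 - 27*p + 10) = (p - 1)*(p + 1)*(p^3 - 8*p^2 + 17*p - 10) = (p - 5)*(p - 1)*(p + 1)*(p^2 - 3*p + 2) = (p - 5)*(p - 2)*(p - 1)*(p + 1)*(p - 1)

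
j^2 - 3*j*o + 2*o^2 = (j - 2*o)*(j - o)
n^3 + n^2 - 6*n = n*(n - 2)*(n + 3)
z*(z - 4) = z^2 - 4*z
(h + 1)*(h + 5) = h^2 + 6*h + 5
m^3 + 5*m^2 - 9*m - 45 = (m - 3)*(m + 3)*(m + 5)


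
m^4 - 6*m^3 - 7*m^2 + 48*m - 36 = (m - 6)*(m - 2)*(m - 1)*(m + 3)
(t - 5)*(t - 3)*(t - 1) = t^3 - 9*t^2 + 23*t - 15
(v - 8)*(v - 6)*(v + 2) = v^3 - 12*v^2 + 20*v + 96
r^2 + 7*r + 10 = (r + 2)*(r + 5)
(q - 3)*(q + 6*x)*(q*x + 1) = q^3*x + 6*q^2*x^2 - 3*q^2*x + q^2 - 18*q*x^2 + 6*q*x - 3*q - 18*x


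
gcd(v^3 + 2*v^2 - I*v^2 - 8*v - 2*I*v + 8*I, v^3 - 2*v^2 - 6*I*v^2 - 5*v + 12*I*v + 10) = v^2 + v*(-2 - I) + 2*I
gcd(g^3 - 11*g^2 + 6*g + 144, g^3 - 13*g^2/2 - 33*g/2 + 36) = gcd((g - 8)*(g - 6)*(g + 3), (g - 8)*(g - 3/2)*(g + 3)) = g^2 - 5*g - 24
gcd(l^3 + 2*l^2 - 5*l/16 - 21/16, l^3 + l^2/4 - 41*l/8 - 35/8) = l^2 + 11*l/4 + 7/4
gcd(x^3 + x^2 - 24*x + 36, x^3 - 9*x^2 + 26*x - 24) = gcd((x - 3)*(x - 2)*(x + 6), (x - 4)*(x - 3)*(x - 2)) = x^2 - 5*x + 6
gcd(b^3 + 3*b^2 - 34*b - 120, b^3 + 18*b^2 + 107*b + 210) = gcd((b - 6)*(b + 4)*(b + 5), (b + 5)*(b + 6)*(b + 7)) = b + 5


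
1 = 1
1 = 1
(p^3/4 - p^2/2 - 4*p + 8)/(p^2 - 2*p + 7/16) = 4*(p^3 - 2*p^2 - 16*p + 32)/(16*p^2 - 32*p + 7)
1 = 1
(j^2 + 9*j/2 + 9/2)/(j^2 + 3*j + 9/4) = 2*(j + 3)/(2*j + 3)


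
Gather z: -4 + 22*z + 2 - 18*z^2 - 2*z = -18*z^2 + 20*z - 2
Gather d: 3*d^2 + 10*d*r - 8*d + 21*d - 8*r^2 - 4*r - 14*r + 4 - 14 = 3*d^2 + d*(10*r + 13) - 8*r^2 - 18*r - 10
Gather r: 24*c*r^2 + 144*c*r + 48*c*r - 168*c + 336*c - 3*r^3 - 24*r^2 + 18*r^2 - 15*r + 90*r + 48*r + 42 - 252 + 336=168*c - 3*r^3 + r^2*(24*c - 6) + r*(192*c + 123) + 126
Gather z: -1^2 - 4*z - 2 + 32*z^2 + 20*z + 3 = 32*z^2 + 16*z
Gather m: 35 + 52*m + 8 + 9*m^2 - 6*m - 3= 9*m^2 + 46*m + 40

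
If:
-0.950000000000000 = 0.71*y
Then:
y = -1.34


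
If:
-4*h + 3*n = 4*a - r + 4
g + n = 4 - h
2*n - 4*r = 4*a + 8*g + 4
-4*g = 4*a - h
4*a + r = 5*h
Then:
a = 185/183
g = -136/183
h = 196/183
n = 224/61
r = 80/61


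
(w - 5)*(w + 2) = w^2 - 3*w - 10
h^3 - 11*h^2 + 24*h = h*(h - 8)*(h - 3)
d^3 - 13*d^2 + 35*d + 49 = (d - 7)^2*(d + 1)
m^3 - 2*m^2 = m^2*(m - 2)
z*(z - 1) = z^2 - z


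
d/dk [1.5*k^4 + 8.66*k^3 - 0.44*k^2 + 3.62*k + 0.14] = 6.0*k^3 + 25.98*k^2 - 0.88*k + 3.62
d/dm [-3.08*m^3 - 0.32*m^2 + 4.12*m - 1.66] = -9.24*m^2 - 0.64*m + 4.12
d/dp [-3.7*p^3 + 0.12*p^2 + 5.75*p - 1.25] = -11.1*p^2 + 0.24*p + 5.75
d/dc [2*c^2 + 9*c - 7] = 4*c + 9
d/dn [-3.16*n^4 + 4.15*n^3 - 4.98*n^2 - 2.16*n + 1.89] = -12.64*n^3 + 12.45*n^2 - 9.96*n - 2.16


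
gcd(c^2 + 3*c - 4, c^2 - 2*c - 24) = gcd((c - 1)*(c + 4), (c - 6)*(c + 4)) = c + 4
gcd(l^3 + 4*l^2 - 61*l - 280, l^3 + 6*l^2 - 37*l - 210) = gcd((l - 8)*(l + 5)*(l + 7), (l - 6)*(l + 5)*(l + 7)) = l^2 + 12*l + 35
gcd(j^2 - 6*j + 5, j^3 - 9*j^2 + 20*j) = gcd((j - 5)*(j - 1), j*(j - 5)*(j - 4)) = j - 5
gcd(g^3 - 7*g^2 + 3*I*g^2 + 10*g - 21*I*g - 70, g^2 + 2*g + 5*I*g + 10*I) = g + 5*I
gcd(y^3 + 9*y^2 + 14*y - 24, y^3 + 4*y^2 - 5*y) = y - 1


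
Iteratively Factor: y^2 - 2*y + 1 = (y - 1)*(y - 1)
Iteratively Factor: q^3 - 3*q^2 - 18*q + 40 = (q + 4)*(q^2 - 7*q + 10) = (q - 5)*(q + 4)*(q - 2)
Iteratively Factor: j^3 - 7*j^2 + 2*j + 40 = (j + 2)*(j^2 - 9*j + 20) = (j - 5)*(j + 2)*(j - 4)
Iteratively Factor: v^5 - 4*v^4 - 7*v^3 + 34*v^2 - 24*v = (v - 2)*(v^4 - 2*v^3 - 11*v^2 + 12*v) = (v - 2)*(v + 3)*(v^3 - 5*v^2 + 4*v) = v*(v - 2)*(v + 3)*(v^2 - 5*v + 4) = v*(v - 2)*(v - 1)*(v + 3)*(v - 4)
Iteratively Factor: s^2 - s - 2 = (s + 1)*(s - 2)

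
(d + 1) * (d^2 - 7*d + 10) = d^3 - 6*d^2 + 3*d + 10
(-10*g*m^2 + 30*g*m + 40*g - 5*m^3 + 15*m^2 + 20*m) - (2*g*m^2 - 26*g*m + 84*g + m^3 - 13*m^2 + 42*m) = -12*g*m^2 + 56*g*m - 44*g - 6*m^3 + 28*m^2 - 22*m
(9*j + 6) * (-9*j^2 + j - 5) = -81*j^3 - 45*j^2 - 39*j - 30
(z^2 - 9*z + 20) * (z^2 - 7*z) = z^4 - 16*z^3 + 83*z^2 - 140*z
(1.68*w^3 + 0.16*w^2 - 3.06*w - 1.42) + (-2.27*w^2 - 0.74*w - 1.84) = 1.68*w^3 - 2.11*w^2 - 3.8*w - 3.26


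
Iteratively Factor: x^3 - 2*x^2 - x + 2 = (x + 1)*(x^2 - 3*x + 2) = (x - 1)*(x + 1)*(x - 2)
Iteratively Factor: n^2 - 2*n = (n)*(n - 2)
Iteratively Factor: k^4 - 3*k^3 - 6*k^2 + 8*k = (k - 1)*(k^3 - 2*k^2 - 8*k) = (k - 4)*(k - 1)*(k^2 + 2*k) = (k - 4)*(k - 1)*(k + 2)*(k)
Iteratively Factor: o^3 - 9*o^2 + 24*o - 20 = (o - 5)*(o^2 - 4*o + 4) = (o - 5)*(o - 2)*(o - 2)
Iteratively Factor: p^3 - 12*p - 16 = (p + 2)*(p^2 - 2*p - 8) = (p - 4)*(p + 2)*(p + 2)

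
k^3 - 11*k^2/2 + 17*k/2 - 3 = (k - 3)*(k - 2)*(k - 1/2)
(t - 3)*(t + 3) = t^2 - 9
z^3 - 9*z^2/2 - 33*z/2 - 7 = (z - 7)*(z + 1/2)*(z + 2)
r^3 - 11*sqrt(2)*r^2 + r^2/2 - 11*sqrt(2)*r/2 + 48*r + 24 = (r + 1/2)*(r - 8*sqrt(2))*(r - 3*sqrt(2))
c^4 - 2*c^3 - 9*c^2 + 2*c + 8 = (c - 4)*(c - 1)*(c + 1)*(c + 2)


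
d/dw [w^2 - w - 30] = 2*w - 1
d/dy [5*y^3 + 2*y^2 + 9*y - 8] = 15*y^2 + 4*y + 9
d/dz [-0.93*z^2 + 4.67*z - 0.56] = 4.67 - 1.86*z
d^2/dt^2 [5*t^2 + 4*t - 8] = 10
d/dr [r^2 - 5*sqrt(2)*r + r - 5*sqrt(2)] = 2*r - 5*sqrt(2) + 1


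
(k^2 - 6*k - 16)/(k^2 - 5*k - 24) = (k + 2)/(k + 3)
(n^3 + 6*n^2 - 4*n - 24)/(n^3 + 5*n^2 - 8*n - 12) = (n + 2)/(n + 1)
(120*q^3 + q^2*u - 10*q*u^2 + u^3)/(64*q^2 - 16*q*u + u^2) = (15*q^2 + 2*q*u - u^2)/(8*q - u)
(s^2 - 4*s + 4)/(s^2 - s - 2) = (s - 2)/(s + 1)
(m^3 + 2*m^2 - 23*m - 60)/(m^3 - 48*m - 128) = (m^2 - 2*m - 15)/(m^2 - 4*m - 32)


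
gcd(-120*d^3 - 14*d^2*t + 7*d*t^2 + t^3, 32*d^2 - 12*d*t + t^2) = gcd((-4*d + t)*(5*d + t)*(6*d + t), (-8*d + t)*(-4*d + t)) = -4*d + t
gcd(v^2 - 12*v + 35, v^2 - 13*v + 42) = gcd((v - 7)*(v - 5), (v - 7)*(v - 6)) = v - 7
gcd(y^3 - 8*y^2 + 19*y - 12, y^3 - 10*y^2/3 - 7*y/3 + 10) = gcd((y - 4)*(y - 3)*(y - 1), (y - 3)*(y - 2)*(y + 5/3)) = y - 3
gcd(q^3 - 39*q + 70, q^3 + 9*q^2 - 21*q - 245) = q^2 + 2*q - 35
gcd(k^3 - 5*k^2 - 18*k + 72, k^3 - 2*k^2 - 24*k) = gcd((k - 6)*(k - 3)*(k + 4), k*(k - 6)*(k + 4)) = k^2 - 2*k - 24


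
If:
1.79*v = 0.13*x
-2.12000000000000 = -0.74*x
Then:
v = 0.21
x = 2.86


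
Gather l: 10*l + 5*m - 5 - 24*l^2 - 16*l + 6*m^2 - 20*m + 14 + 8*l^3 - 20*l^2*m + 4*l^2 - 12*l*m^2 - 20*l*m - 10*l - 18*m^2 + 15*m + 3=8*l^3 + l^2*(-20*m - 20) + l*(-12*m^2 - 20*m - 16) - 12*m^2 + 12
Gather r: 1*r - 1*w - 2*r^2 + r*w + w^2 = -2*r^2 + r*(w + 1) + w^2 - w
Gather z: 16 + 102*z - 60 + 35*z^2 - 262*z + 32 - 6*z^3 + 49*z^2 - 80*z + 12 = -6*z^3 + 84*z^2 - 240*z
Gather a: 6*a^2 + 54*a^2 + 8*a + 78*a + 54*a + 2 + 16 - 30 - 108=60*a^2 + 140*a - 120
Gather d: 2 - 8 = -6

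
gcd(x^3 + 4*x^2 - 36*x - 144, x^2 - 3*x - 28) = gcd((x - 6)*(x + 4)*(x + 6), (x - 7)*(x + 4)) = x + 4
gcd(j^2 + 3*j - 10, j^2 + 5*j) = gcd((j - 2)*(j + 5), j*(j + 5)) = j + 5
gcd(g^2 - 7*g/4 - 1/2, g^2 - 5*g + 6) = g - 2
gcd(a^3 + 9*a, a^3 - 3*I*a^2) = a^2 - 3*I*a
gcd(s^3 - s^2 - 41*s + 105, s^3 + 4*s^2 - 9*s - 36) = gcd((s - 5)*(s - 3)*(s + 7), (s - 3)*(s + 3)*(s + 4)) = s - 3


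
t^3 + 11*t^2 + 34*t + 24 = (t + 1)*(t + 4)*(t + 6)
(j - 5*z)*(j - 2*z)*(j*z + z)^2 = j^4*z^2 - 7*j^3*z^3 + 2*j^3*z^2 + 10*j^2*z^4 - 14*j^2*z^3 + j^2*z^2 + 20*j*z^4 - 7*j*z^3 + 10*z^4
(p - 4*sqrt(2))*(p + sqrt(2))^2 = p^3 - 2*sqrt(2)*p^2 - 14*p - 8*sqrt(2)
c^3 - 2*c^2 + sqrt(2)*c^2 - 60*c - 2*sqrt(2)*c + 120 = (c - 2)*(c - 5*sqrt(2))*(c + 6*sqrt(2))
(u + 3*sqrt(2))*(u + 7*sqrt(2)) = u^2 + 10*sqrt(2)*u + 42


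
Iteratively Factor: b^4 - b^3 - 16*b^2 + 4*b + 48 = (b - 2)*(b^3 + b^2 - 14*b - 24) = (b - 4)*(b - 2)*(b^2 + 5*b + 6) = (b - 4)*(b - 2)*(b + 3)*(b + 2)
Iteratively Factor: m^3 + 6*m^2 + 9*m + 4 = (m + 4)*(m^2 + 2*m + 1) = (m + 1)*(m + 4)*(m + 1)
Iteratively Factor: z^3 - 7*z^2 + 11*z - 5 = (z - 1)*(z^2 - 6*z + 5) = (z - 1)^2*(z - 5)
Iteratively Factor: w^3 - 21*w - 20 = (w - 5)*(w^2 + 5*w + 4) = (w - 5)*(w + 1)*(w + 4)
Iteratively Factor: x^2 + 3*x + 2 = (x + 2)*(x + 1)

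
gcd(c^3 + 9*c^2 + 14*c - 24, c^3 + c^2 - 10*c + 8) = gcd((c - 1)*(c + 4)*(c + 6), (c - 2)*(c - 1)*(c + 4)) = c^2 + 3*c - 4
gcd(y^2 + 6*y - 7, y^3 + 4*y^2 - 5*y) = y - 1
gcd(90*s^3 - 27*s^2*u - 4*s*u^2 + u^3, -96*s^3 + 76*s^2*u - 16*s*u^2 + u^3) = 6*s - u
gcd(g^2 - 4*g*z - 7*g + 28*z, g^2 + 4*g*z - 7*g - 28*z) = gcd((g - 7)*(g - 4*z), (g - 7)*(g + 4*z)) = g - 7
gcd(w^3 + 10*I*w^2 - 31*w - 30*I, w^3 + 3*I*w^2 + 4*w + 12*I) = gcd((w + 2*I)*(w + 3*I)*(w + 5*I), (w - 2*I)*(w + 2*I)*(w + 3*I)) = w^2 + 5*I*w - 6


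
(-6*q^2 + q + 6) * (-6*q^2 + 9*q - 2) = 36*q^4 - 60*q^3 - 15*q^2 + 52*q - 12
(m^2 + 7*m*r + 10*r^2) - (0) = m^2 + 7*m*r + 10*r^2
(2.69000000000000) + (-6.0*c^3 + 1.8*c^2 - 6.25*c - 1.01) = -6.0*c^3 + 1.8*c^2 - 6.25*c + 1.68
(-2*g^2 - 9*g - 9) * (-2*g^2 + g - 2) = 4*g^4 + 16*g^3 + 13*g^2 + 9*g + 18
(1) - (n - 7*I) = -n + 1 + 7*I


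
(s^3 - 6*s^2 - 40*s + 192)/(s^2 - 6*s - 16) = (s^2 + 2*s - 24)/(s + 2)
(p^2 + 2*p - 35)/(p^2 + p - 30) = (p + 7)/(p + 6)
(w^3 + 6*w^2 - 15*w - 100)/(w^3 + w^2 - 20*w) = (w + 5)/w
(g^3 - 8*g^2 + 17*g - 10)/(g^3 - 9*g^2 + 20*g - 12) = (g - 5)/(g - 6)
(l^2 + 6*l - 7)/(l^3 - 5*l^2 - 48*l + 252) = (l - 1)/(l^2 - 12*l + 36)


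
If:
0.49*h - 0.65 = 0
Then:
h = 1.33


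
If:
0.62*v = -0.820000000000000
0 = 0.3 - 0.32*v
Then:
No Solution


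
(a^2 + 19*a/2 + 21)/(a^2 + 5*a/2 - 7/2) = (a + 6)/(a - 1)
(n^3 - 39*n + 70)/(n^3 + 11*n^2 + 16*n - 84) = (n - 5)/(n + 6)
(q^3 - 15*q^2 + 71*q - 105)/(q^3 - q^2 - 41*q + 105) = (q - 7)/(q + 7)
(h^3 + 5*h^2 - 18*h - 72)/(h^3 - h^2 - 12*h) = (h + 6)/h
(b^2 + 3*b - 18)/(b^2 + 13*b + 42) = (b - 3)/(b + 7)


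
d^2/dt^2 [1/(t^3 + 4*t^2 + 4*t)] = 4*(3*t^2 + 4*t + 2)/(t^3*(t^4 + 8*t^3 + 24*t^2 + 32*t + 16))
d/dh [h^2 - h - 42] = 2*h - 1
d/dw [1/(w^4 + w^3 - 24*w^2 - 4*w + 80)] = (-4*w^3 - 3*w^2 + 48*w + 4)/(w^4 + w^3 - 24*w^2 - 4*w + 80)^2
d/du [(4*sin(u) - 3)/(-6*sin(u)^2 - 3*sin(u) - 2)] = (24*sin(u)^2 - 36*sin(u) - 17)*cos(u)/(6*sin(u)^2 + 3*sin(u) + 2)^2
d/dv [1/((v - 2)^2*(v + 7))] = -(3*v + 12)/((v - 2)^3*(v + 7)^2)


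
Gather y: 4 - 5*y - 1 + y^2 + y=y^2 - 4*y + 3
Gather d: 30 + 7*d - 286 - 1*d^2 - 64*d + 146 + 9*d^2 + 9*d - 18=8*d^2 - 48*d - 128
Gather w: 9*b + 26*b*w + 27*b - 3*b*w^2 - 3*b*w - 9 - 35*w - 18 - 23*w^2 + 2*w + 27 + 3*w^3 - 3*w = 36*b + 3*w^3 + w^2*(-3*b - 23) + w*(23*b - 36)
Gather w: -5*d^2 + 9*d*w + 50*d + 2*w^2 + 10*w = -5*d^2 + 50*d + 2*w^2 + w*(9*d + 10)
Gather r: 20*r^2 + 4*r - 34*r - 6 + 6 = 20*r^2 - 30*r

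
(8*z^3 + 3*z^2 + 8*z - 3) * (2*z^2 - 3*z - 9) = 16*z^5 - 18*z^4 - 65*z^3 - 57*z^2 - 63*z + 27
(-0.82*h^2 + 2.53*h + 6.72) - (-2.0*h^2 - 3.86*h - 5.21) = 1.18*h^2 + 6.39*h + 11.93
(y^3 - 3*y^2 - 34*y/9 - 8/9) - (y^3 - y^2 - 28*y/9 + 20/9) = -2*y^2 - 2*y/3 - 28/9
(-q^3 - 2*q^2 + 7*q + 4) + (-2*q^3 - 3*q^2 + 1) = -3*q^3 - 5*q^2 + 7*q + 5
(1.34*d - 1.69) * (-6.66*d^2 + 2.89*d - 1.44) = -8.9244*d^3 + 15.128*d^2 - 6.8137*d + 2.4336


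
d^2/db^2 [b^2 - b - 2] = 2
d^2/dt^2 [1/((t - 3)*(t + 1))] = 2*((t - 3)^2 + (t - 3)*(t + 1) + (t + 1)^2)/((t - 3)^3*(t + 1)^3)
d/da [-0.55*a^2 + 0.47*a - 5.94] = 0.47 - 1.1*a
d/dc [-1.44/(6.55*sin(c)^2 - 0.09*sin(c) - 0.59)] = (18.864*sin(c) - 0.1296)*cos(c)/(-6.55*sin(c)^2 + 0.09*sin(c) + 0.59)^2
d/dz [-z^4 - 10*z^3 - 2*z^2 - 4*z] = -4*z^3 - 30*z^2 - 4*z - 4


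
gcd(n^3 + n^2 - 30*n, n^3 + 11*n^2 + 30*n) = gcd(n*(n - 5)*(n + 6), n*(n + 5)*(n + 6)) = n^2 + 6*n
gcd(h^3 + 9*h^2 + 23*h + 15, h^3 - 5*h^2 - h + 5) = h + 1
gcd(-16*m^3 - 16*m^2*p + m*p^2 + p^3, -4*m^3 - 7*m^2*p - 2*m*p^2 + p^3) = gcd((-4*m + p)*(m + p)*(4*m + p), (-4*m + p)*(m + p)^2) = -4*m^2 - 3*m*p + p^2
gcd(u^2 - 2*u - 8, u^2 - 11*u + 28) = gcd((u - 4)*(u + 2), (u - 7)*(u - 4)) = u - 4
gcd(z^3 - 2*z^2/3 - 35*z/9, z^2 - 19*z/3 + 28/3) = z - 7/3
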